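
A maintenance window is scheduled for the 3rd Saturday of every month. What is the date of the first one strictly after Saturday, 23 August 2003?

August 2003 starts on a Friday; its first Saturday is the 2nd, so the 3rd Saturday is the 16th — 16 August 2003.
That is not after 23 August 2003, so look at September 2003.
September 2003 starts on a Monday; its first Saturday is the 6th, so the 3rd Saturday is the 20th — 20 September 2003.

20 September 2003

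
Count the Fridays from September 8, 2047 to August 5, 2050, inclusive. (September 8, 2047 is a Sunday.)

152

September 8, 2047 is a Sunday; the first Friday on or after it is September 13, 2047 (5 days later).
From September 13, 2047 to August 5, 2050: 109 + 366 + 365 + 217 = 1057 days (rest of 2047, 2048, 2049, to August 5, 2050 in 2050).
1057 ÷ 7 = 151 full weeks with remainder 0, so 151 more Fridays after the first → 152.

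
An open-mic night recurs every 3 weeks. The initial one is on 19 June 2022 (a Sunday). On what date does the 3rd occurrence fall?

The 3rd occurrence is 2 intervals after the first: 2 × 21 = 42 days after 19 June 2022.
June has 30 days — 11 days to the end of June leaves 31.
31 days into July → 31 July 2022.

31 July 2022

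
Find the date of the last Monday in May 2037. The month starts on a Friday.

May 2037 begins on a Friday, so the first Monday is May 4 (3 days later).
May 2037 has 31 days. Adding weeks: 4, 11, 18, 25 — the last one ≤ 31 is the 25th.

2037-05-25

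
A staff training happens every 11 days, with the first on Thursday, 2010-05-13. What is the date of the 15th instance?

The 15th occurrence is 14 intervals after the first: 14 × 11 = 154 days after 2010-05-13.
May has 31 days — 18 days to the end of May leaves 136.
June has 30 days (106 left).
July has 31 days (75 left).
August has 31 days (44 left).
September has 30 days (14 left).
14 days into October → 2010-10-14.

2010-10-14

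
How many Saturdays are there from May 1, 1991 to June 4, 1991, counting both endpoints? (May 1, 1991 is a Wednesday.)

May 1, 1991 is a Wednesday; the first Saturday on or after it is May 4, 1991 (3 days later).
From May 4, 1991 to June 4, 1991: 27 + 4 = 31 days (rest of May, June).
31 ÷ 7 = 4 full weeks with remainder 3, so 4 more Saturdays after the first → 5.

5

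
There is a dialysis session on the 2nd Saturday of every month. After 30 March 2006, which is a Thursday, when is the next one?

March 2006 starts on a Wednesday; its first Saturday is the 4th, so the 2nd Saturday is the 11th — 11 March 2006.
That is not after 30 March 2006, so look at April 2006.
April 2006 starts on a Saturday; its first Saturday is the 1st, so the 2nd Saturday is the 8th — 8 April 2006.

8 April 2006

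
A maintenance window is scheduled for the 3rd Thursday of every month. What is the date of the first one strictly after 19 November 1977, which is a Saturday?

15 December 1977

November 1977 starts on a Tuesday; its first Thursday is the 3rd, so the 3rd Thursday is the 17th — 17 November 1977.
That is not after 19 November 1977, so look at December 1977.
December 1977 starts on a Thursday; its first Thursday is the 1st, so the 3rd Thursday is the 15th — 15 December 1977.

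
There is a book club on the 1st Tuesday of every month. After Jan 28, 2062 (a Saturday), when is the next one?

Jan 2062 starts on a Sunday, so its 1st Tuesday is Jan 3, 2062 (2 days in).
That is not after Jan 28, 2062, so look at Feb 2062.
Feb 2062 starts on a Wednesday, so its 1st Tuesday is Feb 7, 2062 (6 days in).

Feb 7, 2062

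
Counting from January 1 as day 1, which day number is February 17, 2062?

Days in months before February: 31 = 31.
Plus 17 days into February → day 48.

48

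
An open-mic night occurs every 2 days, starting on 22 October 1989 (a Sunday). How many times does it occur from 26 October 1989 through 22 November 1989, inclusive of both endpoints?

14

Occurrences land 2·i days after 22 October 1989 for i = 0, 1, 2, …
26 October 1989 is 4 days after the start; 4 ÷ 2 = 2 remainder 0. First occurrence in the window: #3 on 26 October 1989 (2×2 = 4 days in).
22 November 1989 is 31 days after the start; 31 ÷ 2 = 15 remainder 1. Last occurrence in the window: #16 on 21 November 1989.
Occurrences #3 through #16: 14 in total.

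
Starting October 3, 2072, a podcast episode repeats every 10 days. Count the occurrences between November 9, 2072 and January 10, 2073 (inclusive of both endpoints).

Occurrences land 10·i days after October 3, 2072 for i = 0, 1, 2, …
November 9, 2072 is 37 days after the start; 37 ÷ 10 = 3 remainder 7; since the remainder is 7, round up to i = 4. First occurrence in the window: #5 on November 12, 2072 (4×10 = 40 days in).
January 10, 2073 is 99 days after the start; 99 ÷ 10 = 9 remainder 9. Last occurrence in the window: #10 on January 1, 2073.
Occurrences #5 through #10: 6 in total.

6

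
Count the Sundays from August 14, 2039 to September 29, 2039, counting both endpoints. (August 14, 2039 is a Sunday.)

August 14, 2039 is a Sunday; the first Sunday on or after it is August 14, 2039.
From August 14, 2039 to September 29, 2039: 17 + 29 = 46 days (rest of August, September).
46 ÷ 7 = 6 full weeks with remainder 4, so 6 more Sundays after the first → 7.

7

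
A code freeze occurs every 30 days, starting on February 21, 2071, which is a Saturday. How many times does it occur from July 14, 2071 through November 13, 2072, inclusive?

17

Occurrences land 30·i days after February 21, 2071 for i = 0, 1, 2, …
July 14, 2071 is 143 days after the start; 143 ÷ 30 = 4 remainder 23; since the remainder is 23, round up to i = 5. First occurrence in the window: #6 on July 21, 2071 (5×30 = 150 days in).
November 13, 2072 is 631 days after the start; 631 ÷ 30 = 21 remainder 1. Last occurrence in the window: #22 on November 12, 2072.
Occurrences #6 through #22: 17 in total.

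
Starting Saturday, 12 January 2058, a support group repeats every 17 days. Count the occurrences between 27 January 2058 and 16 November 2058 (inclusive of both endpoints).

Occurrences land 17·i days after 12 January 2058 for i = 0, 1, 2, …
27 January 2058 is 15 days after the start; 15 ÷ 17 = 0 remainder 15; since the remainder is 15, round up to i = 1. First occurrence in the window: #2 on 29 January 2058 (1×17 = 17 days in).
16 November 2058 is 308 days after the start; 308 ÷ 17 = 18 remainder 2. Last occurrence in the window: #19 on 14 November 2058.
Occurrences #2 through #19: 18 in total.

18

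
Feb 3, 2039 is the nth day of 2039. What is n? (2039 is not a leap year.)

Days in months before Feb: 31 = 31.
Plus 3 days into Feb → day 34.

34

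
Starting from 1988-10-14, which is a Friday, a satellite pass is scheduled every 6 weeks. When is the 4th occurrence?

The 4th occurrence is 3 intervals after the first: 3 × 42 = 126 days after 1988-10-14.
October has 31 days — 17 days to the end of October leaves 109.
November has 30 days (79 left).
December has 31 days (48 left).
January has 31 days (17 left).
17 days into February → 1989-02-17.

1989-02-17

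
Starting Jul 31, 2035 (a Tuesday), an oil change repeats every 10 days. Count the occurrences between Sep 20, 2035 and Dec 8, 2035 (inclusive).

Occurrences land 10·i days after Jul 31, 2035 for i = 0, 1, 2, …
Sep 20, 2035 is 51 days after the start; 51 ÷ 10 = 5 remainder 1; since the remainder is 1, round up to i = 6. First occurrence in the window: #7 on Sep 29, 2035 (6×10 = 60 days in).
Dec 8, 2035 is 130 days after the start; 130 ÷ 10 = 13 remainder 0. Last occurrence in the window: #14 on Dec 8, 2035.
Occurrences #7 through #14: 8 in total.

8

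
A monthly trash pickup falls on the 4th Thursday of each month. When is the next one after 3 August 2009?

August 2009 starts on a Saturday; its first Thursday is the 6th, so the 4th Thursday is the 27th — 27 August 2009.
27 August 2009 is after 3 August 2009, so that is the next one.

27 August 2009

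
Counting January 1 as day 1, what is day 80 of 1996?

March 20, 1996

January has 31 days (80 − 31 = 49 remain).
February has 29 days (49 − 29 = 20 remain).
20 into March → March 20.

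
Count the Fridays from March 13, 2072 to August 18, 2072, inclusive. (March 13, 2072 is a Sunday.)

22

March 13, 2072 is a Sunday; the first Friday on or after it is March 18, 2072 (5 days later).
From March 18, 2072 to August 18, 2072: 13 + 30 + 31 + 30 + 31 + 18 = 153 days (rest of March, April, May, June, July, August).
153 ÷ 7 = 21 full weeks with remainder 6, so 21 more Fridays after the first → 22.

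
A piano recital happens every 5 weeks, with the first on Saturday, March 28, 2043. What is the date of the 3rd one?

June 6, 2043

The 3rd occurrence is 2 intervals after the first: 2 × 35 = 70 days after March 28, 2043.
March has 31 days — 3 days to the end of March leaves 67.
April has 30 days (37 left).
May has 31 days (6 left).
6 days into June → June 6, 2043.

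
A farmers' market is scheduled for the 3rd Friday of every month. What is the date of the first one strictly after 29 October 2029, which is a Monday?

October 2029 starts on a Monday; its first Friday is the 5th, so the 3rd Friday is the 19th — 19 October 2029.
That is not after 29 October 2029, so look at November 2029.
November 2029 starts on a Thursday; its first Friday is the 2nd, so the 3rd Friday is the 16th — 16 November 2029.

16 November 2029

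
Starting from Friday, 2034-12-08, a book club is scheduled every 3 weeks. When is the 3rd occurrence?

2035-01-19

The 3rd occurrence is 2 intervals after the first: 2 × 21 = 42 days after 2034-12-08.
December has 31 days — 23 days to the end of December leaves 19.
19 days into January → 2035-01-19.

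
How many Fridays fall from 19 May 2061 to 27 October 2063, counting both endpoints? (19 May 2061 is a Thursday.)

19 May 2061 is a Thursday; the first Friday on or after it is 20 May 2061 (1 day later).
From 20 May 2061 to 27 October 2063: 225 + 365 + 300 = 890 days (rest of 2061, 2062, to 27 October 2063 in 2063).
890 ÷ 7 = 127 full weeks with remainder 1, so 127 more Fridays after the first → 128.

128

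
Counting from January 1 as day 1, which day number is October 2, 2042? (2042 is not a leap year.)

275

Days in months before October: 31 + 28 + 31 + 30 + 31 + 30 + 31 + 31 + 30 = 273.
Plus 2 days into October → day 275.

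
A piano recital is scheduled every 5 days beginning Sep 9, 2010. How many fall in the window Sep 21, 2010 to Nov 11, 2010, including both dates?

Occurrences land 5·i days after Sep 9, 2010 for i = 0, 1, 2, …
Sep 21, 2010 is 12 days after the start; 12 ÷ 5 = 2 remainder 2; since the remainder is 2, round up to i = 3. First occurrence in the window: #4 on Sep 24, 2010 (3×5 = 15 days in).
Nov 11, 2010 is 63 days after the start; 63 ÷ 5 = 12 remainder 3. Last occurrence in the window: #13 on Nov 8, 2010.
Occurrences #4 through #13: 10 in total.

10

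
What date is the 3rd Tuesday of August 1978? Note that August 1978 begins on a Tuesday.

August 1978 begins on a Tuesday, so the first Tuesday is August 1.
The 3rd Tuesday is 2 weeks later: 1 + 14 = 15.

15 August 1978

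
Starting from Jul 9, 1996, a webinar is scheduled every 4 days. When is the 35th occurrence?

The 35th occurrence is 34 intervals after the first: 34 × 4 = 136 days after Jul 9, 1996.
Jul has 31 days — 22 days to the end of Jul leaves 114.
Aug has 31 days (83 left).
Sep has 30 days (53 left).
Oct has 31 days (22 left).
22 days into Nov → Nov 22, 1996.

Nov 22, 1996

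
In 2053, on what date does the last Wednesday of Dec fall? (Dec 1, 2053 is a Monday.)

Dec 2053 begins on a Monday, so the first Wednesday is Dec 3 (2 days later).
Dec 2053 has 31 days. Adding weeks: 3, 10, 17, 24, 31 — the last one ≤ 31 is the 31st.

Dec 31, 2053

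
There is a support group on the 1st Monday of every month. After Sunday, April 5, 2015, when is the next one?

April 2015 starts on a Wednesday, so its 1st Monday is April 6, 2015 (5 days in).
April 6, 2015 is after April 5, 2015, so that is the next one.

April 6, 2015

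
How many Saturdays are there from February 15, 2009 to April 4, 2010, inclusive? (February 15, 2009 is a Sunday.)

59

February 15, 2009 is a Sunday; the first Saturday on or after it is February 21, 2009 (6 days later).
From February 21, 2009 to April 4, 2010: 313 + 94 = 407 days (rest of 2009, to April 4, 2010 in 2010).
407 ÷ 7 = 58 full weeks with remainder 1, so 58 more Saturdays after the first → 59.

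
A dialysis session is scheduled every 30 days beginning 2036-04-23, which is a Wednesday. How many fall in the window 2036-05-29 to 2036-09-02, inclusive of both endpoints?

Occurrences land 30·i days after 2036-04-23 for i = 0, 1, 2, …
2036-05-29 is 36 days after the start; 36 ÷ 30 = 1 remainder 6; since the remainder is 6, round up to i = 2. First occurrence in the window: #3 on 2036-06-22 (2×30 = 60 days in).
2036-09-02 is 132 days after the start; 132 ÷ 30 = 4 remainder 12. Last occurrence in the window: #5 on 2036-08-21.
Occurrences #3 through #5: 3 in total.

3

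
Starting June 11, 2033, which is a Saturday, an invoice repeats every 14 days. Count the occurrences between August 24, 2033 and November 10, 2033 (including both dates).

5

Occurrences land 14·i days after June 11, 2033 for i = 0, 1, 2, …
August 24, 2033 is 74 days after the start; 74 ÷ 14 = 5 remainder 4; since the remainder is 4, round up to i = 6. First occurrence in the window: #7 on September 3, 2033 (6×14 = 84 days in).
November 10, 2033 is 152 days after the start; 152 ÷ 14 = 10 remainder 12. Last occurrence in the window: #11 on October 29, 2033.
Occurrences #7 through #11: 5 in total.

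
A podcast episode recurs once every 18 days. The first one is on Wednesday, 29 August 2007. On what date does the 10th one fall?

7 February 2008

The 10th occurrence is 9 intervals after the first: 9 × 18 = 162 days after 29 August 2007.
August has 31 days — 2 days to the end of August leaves 160.
September has 30 days (130 left).
October has 31 days (99 left).
November has 30 days (69 left).
December has 31 days (38 left).
January has 31 days (7 left).
7 days into February → 7 February 2008.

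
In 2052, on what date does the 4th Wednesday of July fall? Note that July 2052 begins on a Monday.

July 24, 2052

July 2052 begins on a Monday, so the first Wednesday is July 3 (2 days later).
The 4th Wednesday is 3 weeks later: 3 + 21 = 24.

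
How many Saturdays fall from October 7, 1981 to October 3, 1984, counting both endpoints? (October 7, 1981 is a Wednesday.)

156

October 7, 1981 is a Wednesday; the first Saturday on or after it is October 10, 1981 (3 days later).
From October 10, 1981 to October 3, 1984: 82 + 365 + 365 + 277 = 1089 days (rest of 1981, 1982, 1983, to October 3, 1984 in 1984).
1089 ÷ 7 = 155 full weeks with remainder 4, so 155 more Saturdays after the first → 156.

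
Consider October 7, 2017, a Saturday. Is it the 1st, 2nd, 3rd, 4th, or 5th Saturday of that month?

Day 7 falls in week ⌈7/7⌉ of the month.
Days 1–7 hold the 1st Saturday, 8–14 the 2nd, 15–21 the 3rd, 22–28 the 4th, 29–31 the 5th.
7 is in the range for the 1st.

1st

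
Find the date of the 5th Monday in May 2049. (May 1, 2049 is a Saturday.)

May 31, 2049

May 2049 begins on a Saturday, so the first Monday is May 3 (2 days later).
The 5th Monday is 4 weeks later: 3 + 28 = 31.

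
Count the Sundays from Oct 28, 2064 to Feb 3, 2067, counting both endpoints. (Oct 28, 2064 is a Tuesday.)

Oct 28, 2064 is a Tuesday; the first Sunday on or after it is Nov 2, 2064 (5 days later).
From Nov 2, 2064 to Feb 3, 2067: 59 + 365 + 365 + 34 = 823 days (rest of 2064, 2065, 2066, to Feb 3, 2067 in 2067).
823 ÷ 7 = 117 full weeks with remainder 4, so 117 more Sundays after the first → 118.

118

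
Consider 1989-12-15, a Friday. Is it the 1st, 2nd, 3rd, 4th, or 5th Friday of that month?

Day 15 falls in week ⌈15/7⌉ of the month.
Days 1–7 hold the 1st Friday, 8–14 the 2nd, 15–21 the 3rd, 22–28 the 4th, 29–31 the 5th.
15 is in the range for the 3rd.

3rd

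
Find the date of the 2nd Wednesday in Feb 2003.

Feb 12, 2003

Feb 2003 begins on a Saturday, so the first Wednesday is Feb 5 (4 days later).
The 2nd Wednesday is 1 weeks later: 5 + 7 = 12.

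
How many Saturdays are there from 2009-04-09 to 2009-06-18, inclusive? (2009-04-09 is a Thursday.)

2009-04-09 is a Thursday; the first Saturday on or after it is 2009-04-11 (2 days later).
From 2009-04-11 to 2009-06-18: 19 + 31 + 18 = 68 days (rest of April, May, June).
68 ÷ 7 = 9 full weeks with remainder 5, so 9 more Saturdays after the first → 10.

10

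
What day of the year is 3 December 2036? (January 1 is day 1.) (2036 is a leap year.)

338

Days in months before December: 31 + 29 + 31 + 30 + 31 + 30 + 31 + 31 + 30 + 31 + 30 = 335.
Plus 3 days into December → day 338.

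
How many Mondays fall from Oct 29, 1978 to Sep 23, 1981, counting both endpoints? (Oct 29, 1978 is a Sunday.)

Oct 29, 1978 is a Sunday; the first Monday on or after it is Oct 30, 1978 (1 day later).
From Oct 30, 1978 to Sep 23, 1981: 62 + 365 + 366 + 266 = 1059 days (rest of 1978, 1979, 1980, to Sep 23, 1981 in 1981).
1059 ÷ 7 = 151 full weeks with remainder 2, so 151 more Mondays after the first → 152.

152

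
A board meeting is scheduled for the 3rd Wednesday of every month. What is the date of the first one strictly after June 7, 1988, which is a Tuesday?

June 1988 starts on a Wednesday; its first Wednesday is the 1st, so the 3rd Wednesday is the 15th — June 15, 1988.
June 15, 1988 is after June 7, 1988, so that is the next one.

June 15, 1988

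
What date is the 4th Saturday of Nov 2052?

Nov 23, 2052

Nov 2052 begins on a Friday, so the first Saturday is Nov 2 (1 day later).
The 4th Saturday is 3 weeks later: 2 + 21 = 23.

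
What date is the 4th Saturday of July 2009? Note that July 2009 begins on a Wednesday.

July 25, 2009

July 2009 begins on a Wednesday, so the first Saturday is July 4 (3 days later).
The 4th Saturday is 3 weeks later: 4 + 21 = 25.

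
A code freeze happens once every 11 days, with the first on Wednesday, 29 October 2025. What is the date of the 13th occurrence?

The 13th occurrence is 12 intervals after the first: 12 × 11 = 132 days after 29 October 2025.
October has 31 days — 2 days to the end of October leaves 130.
November has 30 days (100 left).
December has 31 days (69 left).
January has 31 days (38 left).
February has 28 days (10 left).
10 days into March → 10 March 2026.

10 March 2026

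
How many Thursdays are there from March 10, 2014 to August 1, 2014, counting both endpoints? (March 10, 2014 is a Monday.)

21

March 10, 2014 is a Monday; the first Thursday on or after it is March 13, 2014 (3 days later).
From March 13, 2014 to August 1, 2014: 18 + 30 + 31 + 30 + 31 + 1 = 141 days (rest of March, April, May, June, July, August).
141 ÷ 7 = 20 full weeks with remainder 1, so 20 more Thursdays after the first → 21.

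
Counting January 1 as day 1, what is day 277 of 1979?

October 4, 1979

January has 31 days (277 − 31 = 246 remain).
February has 28 days (246 − 28 = 218 remain).
March has 31 days (218 − 31 = 187 remain).
April has 30 days (187 − 30 = 157 remain).
May has 31 days (157 − 31 = 126 remain).
June has 30 days (126 − 30 = 96 remain).
July has 31 days (96 − 31 = 65 remain).
August has 31 days (65 − 31 = 34 remain).
September has 30 days (34 − 30 = 4 remain).
4 into October → October 4.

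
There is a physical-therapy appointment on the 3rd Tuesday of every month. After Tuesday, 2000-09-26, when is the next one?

2000-10-17

September 2000 starts on a Friday; its first Tuesday is the 5th, so the 3rd Tuesday is the 19th — 2000-09-19.
That is not after 2000-09-26, so look at October 2000.
October 2000 starts on a Sunday; its first Tuesday is the 3rd, so the 3rd Tuesday is the 17th — 2000-10-17.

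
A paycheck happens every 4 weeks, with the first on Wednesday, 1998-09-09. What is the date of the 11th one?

1999-06-16

The 11th occurrence is 10 intervals after the first: 10 × 28 = 280 days after 1998-09-09.
September has 30 days — 21 days to the end of September leaves 259.
October has 31 days (228 left).
November has 30 days (198 left).
December has 31 days (167 left).
January has 31 days (136 left).
February has 28 days (108 left).
March has 31 days (77 left).
April has 30 days (47 left).
May has 31 days (16 left).
16 days into June → 1999-06-16.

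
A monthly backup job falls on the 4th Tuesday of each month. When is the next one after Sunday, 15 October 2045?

October 2045 starts on a Sunday; its first Tuesday is the 3rd, so the 4th Tuesday is the 24th — 24 October 2045.
24 October 2045 is after 15 October 2045, so that is the next one.

24 October 2045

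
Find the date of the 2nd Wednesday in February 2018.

February 14, 2018

February 2018 begins on a Thursday, so the first Wednesday is February 7 (6 days later).
The 2nd Wednesday is 1 weeks later: 7 + 7 = 14.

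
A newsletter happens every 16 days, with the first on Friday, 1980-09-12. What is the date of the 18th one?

The 18th occurrence is 17 intervals after the first: 17 × 16 = 272 days after 1980-09-12.
September has 30 days — 18 days to the end of September leaves 254.
October has 31 days (223 left).
November has 30 days (193 left).
December has 31 days (162 left).
January has 31 days (131 left).
February has 28 days (103 left).
March has 31 days (72 left).
April has 30 days (42 left).
May has 31 days (11 left).
11 days into June → 1981-06-11.

1981-06-11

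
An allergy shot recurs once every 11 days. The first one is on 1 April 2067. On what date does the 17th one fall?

24 September 2067

The 17th occurrence is 16 intervals after the first: 16 × 11 = 176 days after 1 April 2067.
April has 30 days — 29 days to the end of April leaves 147.
May has 31 days (116 left).
June has 30 days (86 left).
July has 31 days (55 left).
August has 31 days (24 left).
24 days into September → 24 September 2067.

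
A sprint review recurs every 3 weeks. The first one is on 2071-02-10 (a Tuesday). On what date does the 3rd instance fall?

The 3rd occurrence is 2 intervals after the first: 2 × 21 = 42 days after 2071-02-10.
February has 28 days — 18 days to the end of February leaves 24.
24 days into March → 2071-03-24.

2071-03-24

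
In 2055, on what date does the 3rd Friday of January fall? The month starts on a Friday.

15 January 2055

January 2055 begins on a Friday, so the first Friday is January 1.
The 3rd Friday is 2 weeks later: 1 + 14 = 15.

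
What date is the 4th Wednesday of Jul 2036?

Jul 23, 2036

Jul 2036 begins on a Tuesday, so the first Wednesday is Jul 2 (1 day later).
The 4th Wednesday is 3 weeks later: 2 + 21 = 23.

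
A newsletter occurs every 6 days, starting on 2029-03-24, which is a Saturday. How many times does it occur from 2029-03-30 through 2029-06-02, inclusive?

Occurrences land 6·i days after 2029-03-24 for i = 0, 1, 2, …
2029-03-30 is 6 days after the start; 6 ÷ 6 = 1 remainder 0. First occurrence in the window: #2 on 2029-03-30 (1×6 = 6 days in).
2029-06-02 is 70 days after the start; 70 ÷ 6 = 11 remainder 4. Last occurrence in the window: #12 on 2029-05-29.
Occurrences #2 through #12: 11 in total.

11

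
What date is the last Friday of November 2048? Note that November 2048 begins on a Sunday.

November 2048 begins on a Sunday, so the first Friday is November 6 (5 days later).
November 2048 has 30 days. Adding weeks: 6, 13, 20, 27 — the last one ≤ 30 is the 27th.

November 27, 2048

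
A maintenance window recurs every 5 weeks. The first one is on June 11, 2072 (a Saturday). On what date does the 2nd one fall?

The 2nd occurrence is 1 interval after the first: 1 × 35 = 35 days after June 11, 2072.
June has 30 days — 19 days to the end of June leaves 16.
16 days into July → July 16, 2072.

July 16, 2072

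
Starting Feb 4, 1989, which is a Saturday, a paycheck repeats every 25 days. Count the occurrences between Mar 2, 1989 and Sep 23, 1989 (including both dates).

8

Occurrences land 25·i days after Feb 4, 1989 for i = 0, 1, 2, …
Mar 2, 1989 is 26 days after the start; 26 ÷ 25 = 1 remainder 1; since the remainder is 1, round up to i = 2. First occurrence in the window: #3 on Mar 26, 1989 (2×25 = 50 days in).
Sep 23, 1989 is 231 days after the start; 231 ÷ 25 = 9 remainder 6. Last occurrence in the window: #10 on Sep 17, 1989.
Occurrences #3 through #10: 8 in total.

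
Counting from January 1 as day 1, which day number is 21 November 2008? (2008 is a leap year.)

Days in months before November: 31 + 29 + 31 + 30 + 31 + 30 + 31 + 31 + 30 + 31 = 305.
Plus 21 days into November → day 326.

326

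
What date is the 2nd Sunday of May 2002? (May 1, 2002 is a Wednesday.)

12 May 2002

May 2002 begins on a Wednesday, so the first Sunday is May 5 (4 days later).
The 2nd Sunday is 1 weeks later: 5 + 7 = 12.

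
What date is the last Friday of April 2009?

24 April 2009

The first Friday of April 2009 is April 3.
April 2009 has 30 days. Adding weeks: 3, 10, 17, 24 — the last one ≤ 30 is the 24th.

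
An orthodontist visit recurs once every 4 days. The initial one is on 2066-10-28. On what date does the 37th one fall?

The 37th occurrence is 36 intervals after the first: 36 × 4 = 144 days after 2066-10-28.
October has 31 days — 3 days to the end of October leaves 141.
November has 30 days (111 left).
December has 31 days (80 left).
January has 31 days (49 left).
February has 28 days (21 left).
21 days into March → 2067-03-21.

2067-03-21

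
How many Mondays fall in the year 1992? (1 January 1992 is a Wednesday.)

52

1 January 1992 is a Wednesday; the first Monday on or after it is 6 January 1992 (5 days later).
From 6 January 1992 to 31 December 1992: 25 + 29 + 31 + 30 + 31 + 30 + 31 + 31 + 30 + 31 + 30 + 31 = 360 days (rest of January, February, March, April, May, June, July, August, September, October, November, December).
360 ÷ 7 = 51 full weeks with remainder 3, so 51 more Mondays after the first → 52.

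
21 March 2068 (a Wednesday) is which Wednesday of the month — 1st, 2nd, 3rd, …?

Day 21 falls in week ⌈21/7⌉ of the month.
Days 1–7 hold the 1st Wednesday, 8–14 the 2nd, 15–21 the 3rd, 22–28 the 4th, 29–31 the 5th.
21 is in the range for the 3rd.

3rd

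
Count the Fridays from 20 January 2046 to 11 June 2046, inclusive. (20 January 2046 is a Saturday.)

20

20 January 2046 is a Saturday; the first Friday on or after it is 26 January 2046 (6 days later).
From 26 January 2046 to 11 June 2046: 5 + 28 + 31 + 30 + 31 + 11 = 136 days (rest of January, February, March, April, May, June).
136 ÷ 7 = 19 full weeks with remainder 3, so 19 more Fridays after the first → 20.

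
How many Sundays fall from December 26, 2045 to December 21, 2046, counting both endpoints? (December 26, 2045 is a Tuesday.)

51

December 26, 2045 is a Tuesday; the first Sunday on or after it is December 31, 2045 (5 days later).
From December 31, 2045 to December 21, 2046: 0 + 355 = 355 days (rest of 2045, to December 21, 2046 in 2046).
355 ÷ 7 = 50 full weeks with remainder 5, so 50 more Sundays after the first → 51.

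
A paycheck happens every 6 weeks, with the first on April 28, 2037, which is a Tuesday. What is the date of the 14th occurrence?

The 14th occurrence is 13 intervals after the first: 13 × 42 = 546 days after April 28, 2037.
April has 30 days — 2 days to the end of April leaves 544.
From end of April to end of 2037 is 245 days (299 left).
January has 31 days (268 left).
February has 28 days (240 left).
March has 31 days (209 left).
April has 30 days (179 left).
May has 31 days (148 left).
June has 30 days (118 left).
July has 31 days (87 left).
August has 31 days (56 left).
September has 30 days (26 left).
26 days into October → October 26, 2038.

October 26, 2038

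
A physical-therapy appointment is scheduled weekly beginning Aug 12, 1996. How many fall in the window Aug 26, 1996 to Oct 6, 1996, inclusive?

6

Occurrences land 7·i days after Aug 12, 1996 for i = 0, 1, 2, …
Aug 26, 1996 is 14 days after the start; 14 ÷ 7 = 2 remainder 0. First occurrence in the window: #3 on Aug 26, 1996 (2×7 = 14 days in).
Oct 6, 1996 is 55 days after the start; 55 ÷ 7 = 7 remainder 6. Last occurrence in the window: #8 on Sep 30, 1996.
Occurrences #3 through #8: 6 in total.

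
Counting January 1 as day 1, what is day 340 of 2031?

2031-12-06

January has 31 days (340 − 31 = 309 remain).
February has 28 days (309 − 28 = 281 remain).
March has 31 days (281 − 31 = 250 remain).
April has 30 days (250 − 30 = 220 remain).
May has 31 days (220 − 31 = 189 remain).
June has 30 days (189 − 30 = 159 remain).
July has 31 days (159 − 31 = 128 remain).
August has 31 days (128 − 31 = 97 remain).
September has 30 days (97 − 30 = 67 remain).
October has 31 days (67 − 31 = 36 remain).
November has 30 days (36 − 30 = 6 remain).
6 into December → December 6.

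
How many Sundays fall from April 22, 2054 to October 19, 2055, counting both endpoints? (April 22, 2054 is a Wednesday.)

April 22, 2054 is a Wednesday; the first Sunday on or after it is April 26, 2054 (4 days later).
From April 26, 2054 to October 19, 2055: 249 + 292 = 541 days (rest of 2054, to October 19, 2055 in 2055).
541 ÷ 7 = 77 full weeks with remainder 2, so 77 more Sundays after the first → 78.

78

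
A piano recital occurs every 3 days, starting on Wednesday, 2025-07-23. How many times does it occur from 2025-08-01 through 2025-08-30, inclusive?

Occurrences land 3·i days after 2025-07-23 for i = 0, 1, 2, …
2025-08-01 is 9 days after the start; 9 ÷ 3 = 3 remainder 0. First occurrence in the window: #4 on 2025-08-01 (3×3 = 9 days in).
2025-08-30 is 38 days after the start; 38 ÷ 3 = 12 remainder 2. Last occurrence in the window: #13 on 2025-08-28.
Occurrences #4 through #13: 10 in total.

10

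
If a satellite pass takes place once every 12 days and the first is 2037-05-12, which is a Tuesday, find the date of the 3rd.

2037-06-05

The 3rd occurrence is 2 intervals after the first: 2 × 12 = 24 days after 2037-05-12.
May has 31 days — 19 days to the end of May leaves 5.
5 days into June → 2037-06-05.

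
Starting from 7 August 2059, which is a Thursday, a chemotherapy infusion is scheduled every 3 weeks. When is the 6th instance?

The 6th occurrence is 5 intervals after the first: 5 × 21 = 105 days after 7 August 2059.
August has 31 days — 24 days to the end of August leaves 81.
September has 30 days (51 left).
October has 31 days (20 left).
20 days into November → 20 November 2059.

20 November 2059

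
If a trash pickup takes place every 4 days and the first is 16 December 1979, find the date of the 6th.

The 6th occurrence is 5 intervals after the first: 5 × 4 = 20 days after 16 December 1979.
December has 31 days — 15 days to the end of December leaves 5.
5 days into January → 5 January 1980.

5 January 1980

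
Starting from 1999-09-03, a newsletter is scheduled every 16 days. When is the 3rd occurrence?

1999-10-05

The 3rd occurrence is 2 intervals after the first: 2 × 16 = 32 days after 1999-09-03.
September has 30 days — 27 days to the end of September leaves 5.
5 days into October → 1999-10-05.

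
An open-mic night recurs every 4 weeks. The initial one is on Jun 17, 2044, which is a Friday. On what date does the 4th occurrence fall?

Sep 9, 2044

The 4th occurrence is 3 intervals after the first: 3 × 28 = 84 days after Jun 17, 2044.
Jun has 30 days — 13 days to the end of Jun leaves 71.
Jul has 31 days (40 left).
Aug has 31 days (9 left).
9 days into Sep → Sep 9, 2044.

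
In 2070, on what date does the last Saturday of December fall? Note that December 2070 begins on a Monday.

27 December 2070

December 2070 begins on a Monday, so the first Saturday is December 6 (5 days later).
December 2070 has 31 days. Adding weeks: 6, 13, 20, 27 — the last one ≤ 31 is the 27th.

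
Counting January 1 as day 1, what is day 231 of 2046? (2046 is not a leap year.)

Jan has 31 days (231 − 31 = 200 remain).
Feb has 28 days (200 − 28 = 172 remain).
Mar has 31 days (172 − 31 = 141 remain).
Apr has 30 days (141 − 30 = 111 remain).
May has 31 days (111 − 31 = 80 remain).
Jun has 30 days (80 − 30 = 50 remain).
Jul has 31 days (50 − 31 = 19 remain).
19 into Aug → Aug 19.

Aug 19, 2046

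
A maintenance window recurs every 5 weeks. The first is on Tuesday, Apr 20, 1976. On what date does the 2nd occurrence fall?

The 2nd occurrence is 1 interval after the first: 1 × 35 = 35 days after Apr 20, 1976.
Apr has 30 days — 10 days to the end of Apr leaves 25.
25 days into May → May 25, 1976.

May 25, 1976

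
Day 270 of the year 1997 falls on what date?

January has 31 days (270 − 31 = 239 remain).
February has 28 days (239 − 28 = 211 remain).
March has 31 days (211 − 31 = 180 remain).
April has 30 days (180 − 30 = 150 remain).
May has 31 days (150 − 31 = 119 remain).
June has 30 days (119 − 30 = 89 remain).
July has 31 days (89 − 31 = 58 remain).
August has 31 days (58 − 31 = 27 remain).
27 into September → September 27.

September 27, 1997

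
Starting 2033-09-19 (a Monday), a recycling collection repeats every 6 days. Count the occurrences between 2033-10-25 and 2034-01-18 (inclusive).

Occurrences land 6·i days after 2033-09-19 for i = 0, 1, 2, …
2033-10-25 is 36 days after the start; 36 ÷ 6 = 6 remainder 0. First occurrence in the window: #7 on 2033-10-25 (6×6 = 36 days in).
2034-01-18 is 121 days after the start; 121 ÷ 6 = 20 remainder 1. Last occurrence in the window: #21 on 2034-01-17.
Occurrences #7 through #21: 15 in total.

15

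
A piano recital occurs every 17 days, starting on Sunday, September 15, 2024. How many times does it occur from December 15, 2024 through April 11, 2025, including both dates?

Occurrences land 17·i days after September 15, 2024 for i = 0, 1, 2, …
December 15, 2024 is 91 days after the start; 91 ÷ 17 = 5 remainder 6; since the remainder is 6, round up to i = 6. First occurrence in the window: #7 on December 26, 2024 (6×17 = 102 days in).
April 11, 2025 is 208 days after the start; 208 ÷ 17 = 12 remainder 4. Last occurrence in the window: #13 on April 7, 2025.
Occurrences #7 through #13: 7 in total.

7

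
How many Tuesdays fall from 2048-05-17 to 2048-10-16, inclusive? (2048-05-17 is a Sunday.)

2048-05-17 is a Sunday; the first Tuesday on or after it is 2048-05-19 (2 days later).
From 2048-05-19 to 2048-10-16: 12 + 30 + 31 + 31 + 30 + 16 = 150 days (rest of May, June, July, August, September, October).
150 ÷ 7 = 21 full weeks with remainder 3, so 21 more Tuesdays after the first → 22.

22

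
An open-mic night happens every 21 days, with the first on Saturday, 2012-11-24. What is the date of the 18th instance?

The 18th occurrence is 17 intervals after the first: 17 × 21 = 357 days after 2012-11-24.
November has 30 days — 6 days to the end of November leaves 351.
December has 31 days (320 left).
January has 31 days (289 left).
February has 28 days (261 left).
March has 31 days (230 left).
April has 30 days (200 left).
May has 31 days (169 left).
June has 30 days (139 left).
July has 31 days (108 left).
August has 31 days (77 left).
September has 30 days (47 left).
October has 31 days (16 left).
16 days into November → 2013-11-16.

2013-11-16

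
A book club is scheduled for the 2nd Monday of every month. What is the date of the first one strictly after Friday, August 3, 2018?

August 13, 2018

August 2018 starts on a Wednesday; its first Monday is the 6th, so the 2nd Monday is the 13th — August 13, 2018.
August 13, 2018 is after August 3, 2018, so that is the next one.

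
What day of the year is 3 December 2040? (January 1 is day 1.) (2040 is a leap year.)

338

Days in months before December: 31 + 29 + 31 + 30 + 31 + 30 + 31 + 31 + 30 + 31 + 30 = 335.
Plus 3 days into December → day 338.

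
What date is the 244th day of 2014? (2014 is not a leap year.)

1 September 2014

January has 31 days (244 − 31 = 213 remain).
February has 28 days (213 − 28 = 185 remain).
March has 31 days (185 − 31 = 154 remain).
April has 30 days (154 − 30 = 124 remain).
May has 31 days (124 − 31 = 93 remain).
June has 30 days (93 − 30 = 63 remain).
July has 31 days (63 − 31 = 32 remain).
August has 31 days (32 − 31 = 1 remain).
1 into September → September 1.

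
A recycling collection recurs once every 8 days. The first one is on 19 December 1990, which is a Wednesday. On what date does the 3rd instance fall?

4 January 1991

The 3rd occurrence is 2 intervals after the first: 2 × 8 = 16 days after 19 December 1990.
December has 31 days — 12 days to the end of December leaves 4.
4 days into January → 4 January 1991.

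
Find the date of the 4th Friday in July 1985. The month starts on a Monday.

July 1985 begins on a Monday, so the first Friday is July 5 (4 days later).
The 4th Friday is 3 weeks later: 5 + 21 = 26.

26 July 1985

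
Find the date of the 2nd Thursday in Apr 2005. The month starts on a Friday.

Apr 14, 2005

Apr 2005 begins on a Friday, so the first Thursday is Apr 7 (6 days later).
The 2nd Thursday is 1 weeks later: 7 + 7 = 14.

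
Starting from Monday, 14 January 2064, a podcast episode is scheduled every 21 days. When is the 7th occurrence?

The 7th occurrence is 6 intervals after the first: 6 × 21 = 126 days after 14 January 2064.
January has 31 days — 17 days to the end of January leaves 109.
February has 29 days (80 left).
March has 31 days (49 left).
April has 30 days (19 left).
19 days into May → 19 May 2064.

19 May 2064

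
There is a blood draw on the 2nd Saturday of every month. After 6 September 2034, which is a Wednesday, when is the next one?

September 2034 starts on a Friday; its first Saturday is the 2nd, so the 2nd Saturday is the 9th — 9 September 2034.
9 September 2034 is after 6 September 2034, so that is the next one.

9 September 2034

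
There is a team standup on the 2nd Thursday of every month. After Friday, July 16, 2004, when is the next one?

August 12, 2004

July 2004 starts on a Thursday; its first Thursday is the 1st, so the 2nd Thursday is the 8th — July 8, 2004.
That is not after July 16, 2004, so look at August 2004.
August 2004 starts on a Sunday; its first Thursday is the 5th, so the 2nd Thursday is the 12th — August 12, 2004.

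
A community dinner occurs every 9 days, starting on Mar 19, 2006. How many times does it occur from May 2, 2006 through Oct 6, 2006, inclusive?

Occurrences land 9·i days after Mar 19, 2006 for i = 0, 1, 2, …
May 2, 2006 is 44 days after the start; 44 ÷ 9 = 4 remainder 8; since the remainder is 8, round up to i = 5. First occurrence in the window: #6 on May 3, 2006 (5×9 = 45 days in).
Oct 6, 2006 is 201 days after the start; 201 ÷ 9 = 22 remainder 3. Last occurrence in the window: #23 on Oct 3, 2006.
Occurrences #6 through #23: 18 in total.

18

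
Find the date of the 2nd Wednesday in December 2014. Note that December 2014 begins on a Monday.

December 10, 2014

December 2014 begins on a Monday, so the first Wednesday is December 3 (2 days later).
The 2nd Wednesday is 1 weeks later: 3 + 7 = 10.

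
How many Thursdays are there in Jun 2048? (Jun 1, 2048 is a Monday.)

Jun 1, 2048 is a Monday; the first Thursday on or after it is Jun 4, 2048 (3 days later).
From Jun 4, 2048 to Jun 30, 2048 is 30 − 4 = 26 days.
26 ÷ 7 = 3 full weeks with remainder 5, so 3 more Thursdays after the first → 4.

4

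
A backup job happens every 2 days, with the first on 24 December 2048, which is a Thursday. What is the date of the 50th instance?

The 50th occurrence is 49 intervals after the first: 49 × 2 = 98 days after 24 December 2048.
December has 31 days — 7 days to the end of December leaves 91.
January has 31 days (60 left).
February has 28 days (32 left).
March has 31 days (1 left).
1 day into April → 1 April 2049.

1 April 2049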